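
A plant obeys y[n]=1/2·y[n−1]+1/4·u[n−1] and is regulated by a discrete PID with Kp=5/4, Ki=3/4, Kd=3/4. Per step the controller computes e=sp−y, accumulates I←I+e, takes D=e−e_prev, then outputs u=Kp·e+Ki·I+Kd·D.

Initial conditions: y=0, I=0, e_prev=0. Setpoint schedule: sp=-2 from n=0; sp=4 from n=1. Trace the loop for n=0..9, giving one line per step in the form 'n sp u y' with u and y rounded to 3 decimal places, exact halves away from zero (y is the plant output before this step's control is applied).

0 -2 -5.500 0.000
1 4 14.781 -1.375
2 4 1.229 3.008
3 4 8.551 1.811
4 4 5.906 3.043
5 4 7.672 2.998
6 4 7.238 3.417
7 4 7.712 3.518
8 4 7.684 3.687
9 4 7.832 3.765

(exact arithmetic carried between steps; '≈' marks a value shown rounded to 6 d.p. or computed from one; I and e_prev carry over from the previous line; the table rounds u and y to 3 d.p., halves away from zero)
n=0: y=0, sp=-2, e=sp−y=-2; I=-2, D=e−e_prev=-2; u=5/4·(-2)+3/4·(-2)+3/4·(-2)=-5.5; next y=1/2·0+1/4·(-5.5)=-1.375
n=1: y=-1.375, sp=4, e=sp−y=5.375; I=3.375, D=e−e_prev=7.375; u=5/4·5.375+3/4·3.375+3/4·7.375=14.78125; next y=1/2·(-1.375)+1/4·14.78125≈3.007813
n=2: y≈3.007813, sp=4, e=sp−y≈0.992188; I≈4.367188, D=e−e_prev≈-4.382813; u=5/4·0.992188+3/4·4.367188+3/4·(-4.382813)≈1.228516; next y=1/2·3.007813+1/4·1.228516≈1.811035
n=3: y≈1.811035, sp=4, e=sp−y≈2.188965; I≈6.556152, D=e−e_prev≈1.196777; u=5/4·2.188965+3/4·6.556152+3/4·1.196777≈8.550903; next y=1/2·1.811035+1/4·8.550903≈3.043243
n=4: y≈3.043243, sp=4, e=sp−y≈0.956757; I≈7.512909, D=e−e_prev≈-1.232208; u=5/4·0.956757+3/4·7.512909+3/4·(-1.232208)≈5.906471; next y=1/2·3.043243+1/4·5.906471≈2.998240
n=5: y≈2.998240, sp=4, e=sp−y≈1.001760; I≈8.514669, D=e−e_prev≈0.045004; u=5/4·1.001760+3/4·8.514669+3/4·0.045004≈7.671956; next y=1/2·2.998240+1/4·7.671956≈3.417109
n=6: y≈3.417109, sp=4, e=sp−y≈0.582891; I≈9.097561, D=e−e_prev≈-0.418869; u=5/4·0.582891+3/4·9.097561+3/4·(-0.418869)≈7.237633; next y=1/2·3.417109+1/4·7.237633≈3.517963
n=7: y≈3.517963, sp=4, e=sp−y≈0.482037; I≈9.579598, D=e−e_prev≈-0.100854; u=5/4·0.482037+3/4·9.579598+3/4·(-0.100854)≈7.711605; next y=1/2·3.517963+1/4·7.711605≈3.686883
n=8: y≈3.686883, sp=4, e=sp−y≈0.313117; I≈9.892716, D=e−e_prev≈-0.168920; u=5/4·0.313117+3/4·9.892716+3/4·(-0.168920)≈7.684244; next y=1/2·3.686883+1/4·7.684244≈3.764502
n=9: y≈3.764502, sp=4, e=sp−y≈0.235498; I≈10.128214, D=e−e_prev≈-0.077620; u=5/4·0.235498+3/4·10.128214+3/4·(-0.077620)≈7.832318; next y=1/2·3.764502+1/4·7.832318≈3.840331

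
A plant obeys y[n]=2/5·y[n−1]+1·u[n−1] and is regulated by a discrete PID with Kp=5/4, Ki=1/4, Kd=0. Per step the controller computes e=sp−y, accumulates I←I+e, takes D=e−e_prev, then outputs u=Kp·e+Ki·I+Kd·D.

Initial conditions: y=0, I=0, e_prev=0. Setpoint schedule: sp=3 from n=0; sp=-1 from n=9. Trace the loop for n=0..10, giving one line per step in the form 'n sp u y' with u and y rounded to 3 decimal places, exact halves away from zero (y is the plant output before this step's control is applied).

0 3 4.500 0.000
1 3 -1.500 4.500
2 3 4.425 0.300
3 3 -1.268 4.545
4 3 4.338 0.551
5 3 -1.061 4.558
6 3 4.243 0.762
7 3 -0.876 4.548
8 3 4.145 0.943
9 -1 -6.709 4.522
10 -1 6.044 -4.901

(exact arithmetic carried between steps; '≈' marks a value shown rounded to 6 d.p. or computed from one; I and e_prev carry over from the previous line; the table rounds u and y to 3 d.p., halves away from zero)
n=0: y=0, sp=3, e=sp−y=3; I=3, D=e−e_prev=3; u=5/4·3+1/4·3+0·3=4.5; next y=2/5·0+1·4.5=4.5
n=1: y=4.5, sp=3, e=sp−y=-1.5; I=1.5, D=e−e_prev=-4.5; u=5/4·(-1.5)+1/4·1.5+0·(-4.5)=-1.5; next y=2/5·4.5+1·(-1.5)=0.3
n=2: y=0.3, sp=3, e=sp−y=2.7; I=4.2, D=e−e_prev=4.2; u=5/4·2.7+1/4·4.2+0·4.2=4.425; next y=2/5·0.3+1·4.425=4.545
n=3: y=4.545, sp=3, e=sp−y=-1.545; I=2.655, D=e−e_prev=-4.245; u=5/4·(-1.545)+1/4·2.655+0·(-4.245)=-1.2675; next y=2/5·4.545+1·(-1.2675)=0.5505
n=4: y=0.5505, sp=3, e=sp−y=2.4495; I=5.1045, D=e−e_prev=3.9945; u=5/4·2.4495+1/4·5.1045+0·3.9945=4.338; next y=2/5·0.5505+1·4.338=4.5582
n=5: y=4.5582, sp=3, e=sp−y=-1.5582; I=3.5463, D=e−e_prev=-4.0077; u=5/4·(-1.5582)+1/4·3.5463+0·(-4.0077)=-1.061175; next y=2/5·4.5582+1·(-1.061175)=0.762105
n=6: y=0.762105, sp=3, e=sp−y=2.237895; I=5.784195, D=e−e_prev=3.796095; u=5/4·2.237895+1/4·5.784195+0·3.796095≈4.243418; next y=2/5·0.762105+1·4.243418≈4.548260
n=7: y≈4.548260, sp=3, e=sp−y≈-1.548260; I≈4.235936, D=e−e_prev≈-3.786155; u=5/4·(-1.548260)+1/4·4.235936+0·(-3.786155)≈-0.876341; next y=2/5·4.548260+1·(-0.876341)≈0.942963
n=8: y≈0.942963, sp=3, e=sp−y≈2.057037; I≈6.292972, D=e−e_prev≈3.605296; u=5/4·2.057037+1/4·6.292972+0·3.605296≈4.144539; next y=2/5·0.942963+1·4.144539≈4.521724
n=9: y≈4.521724, sp=-1, e=sp−y≈-5.521724; I≈0.771248, D=e−e_prev≈-7.578761; u=5/4·(-5.521724)+1/4·0.771248+0·(-7.578761)≈-6.709343; next y=2/5·4.521724+1·(-6.709343)≈-4.900654
n=10: y≈-4.900654, sp=-1, e=sp−y≈3.900654; I≈4.671902, D=e−e_prev≈9.422378; u=5/4·3.900654+1/4·4.671902+0·9.422378≈6.043792; next y=2/5·(-4.900654)+1·6.043792≈4.083531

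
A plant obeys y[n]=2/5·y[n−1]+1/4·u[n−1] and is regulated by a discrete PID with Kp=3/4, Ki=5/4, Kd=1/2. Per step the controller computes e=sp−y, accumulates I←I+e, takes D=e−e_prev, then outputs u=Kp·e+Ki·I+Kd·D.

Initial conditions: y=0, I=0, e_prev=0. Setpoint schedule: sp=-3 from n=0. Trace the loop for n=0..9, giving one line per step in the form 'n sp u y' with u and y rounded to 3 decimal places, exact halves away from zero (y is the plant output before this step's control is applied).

0 -3 -7.500 0.000
1 -3 -5.063 -1.875
2 -3 -7.055 -2.016
3 -3 -6.970 -2.570
4 -3 -7.283 -2.770
5 -3 -7.274 -2.929
6 -3 -7.289 -2.990
7 -3 -7.262 -3.018
8 -3 -7.242 -3.023
9 -3 -7.224 -3.020

(exact arithmetic carried between steps; '≈' marks a value shown rounded to 6 d.p. or computed from one; I and e_prev carry over from the previous line; the table rounds u and y to 3 d.p., halves away from zero)
n=0: y=0, sp=-3, e=sp−y=-3; I=-3, D=e−e_prev=-3; u=3/4·(-3)+5/4·(-3)+1/2·(-3)=-7.5; next y=2/5·0+1/4·(-7.5)=-1.875
n=1: y=-1.875, sp=-3, e=sp−y=-1.125; I=-4.125, D=e−e_prev=1.875; u=3/4·(-1.125)+5/4·(-4.125)+1/2·1.875=-5.0625; next y=2/5·(-1.875)+1/4·(-5.0625)=-2.015625
n=2: y=-2.015625, sp=-3, e=sp−y=-0.984375; I=-5.109375, D=e−e_prev=0.140625; u=3/4·(-0.984375)+5/4·(-5.109375)+1/2·0.140625≈-7.054688; next y=2/5·(-2.015625)+1/4·(-7.054688)≈-2.569922
n=3: y≈-2.569922, sp=-3, e=sp−y≈-0.430078; I≈-5.539453, D=e−e_prev≈0.554297; u=3/4·(-0.430078)+5/4·(-5.539453)+1/2·0.554297≈-6.969727; next y=2/5·(-2.569922)+1/4·(-6.969727)≈-2.770400
n=4: y≈-2.770400, sp=-3, e=sp−y≈-0.229600; I≈-5.769053, D=e−e_prev≈0.200479; u=3/4·(-0.229600)+5/4·(-5.769053)+1/2·0.200479≈-7.283276; next y=2/5·(-2.770400)+1/4·(-7.283276)≈-2.928979
n=5: y≈-2.928979, sp=-3, e=sp−y≈-0.071021; I≈-5.840073, D=e−e_prev≈0.158579; u=3/4·(-0.071021)+5/4·(-5.840073)+1/2·0.158579≈-7.274068; next y=2/5·(-2.928979)+1/4·(-7.274068)≈-2.990109
n=6: y≈-2.990109, sp=-3, e=sp−y≈-0.009891; I≈-5.849965, D=e−e_prev≈0.061129; u=3/4·(-0.009891)+5/4·(-5.849965)+1/2·0.061129≈-7.289310; next y=2/5·(-2.990109)+1/4·(-7.289310)≈-3.018371
n=7: y≈-3.018371, sp=-3, e=sp−y≈0.018371; I≈-5.831594, D=e−e_prev≈0.028262; u=3/4·0.018371+5/4·(-5.831594)+1/2·0.028262≈-7.261583; next y=2/5·(-3.018371)+1/4·(-7.261583)≈-3.022744
n=8: y≈-3.022744, sp=-3, e=sp−y≈0.022744; I≈-5.808850, D=e−e_prev≈0.004373; u=3/4·0.022744+5/4·(-5.808850)+1/2·0.004373≈-7.241817; next y=2/5·(-3.022744)+1/4·(-7.241817)≈-3.019552
n=9: y≈-3.019552, sp=-3, e=sp−y≈0.019552; I≈-5.789298, D=e−e_prev≈-0.003192; u=3/4·0.019552+5/4·(-5.789298)+1/2·(-0.003192)≈-7.223554; next y=2/5·(-3.019552)+1/4·(-7.223554)≈-3.013709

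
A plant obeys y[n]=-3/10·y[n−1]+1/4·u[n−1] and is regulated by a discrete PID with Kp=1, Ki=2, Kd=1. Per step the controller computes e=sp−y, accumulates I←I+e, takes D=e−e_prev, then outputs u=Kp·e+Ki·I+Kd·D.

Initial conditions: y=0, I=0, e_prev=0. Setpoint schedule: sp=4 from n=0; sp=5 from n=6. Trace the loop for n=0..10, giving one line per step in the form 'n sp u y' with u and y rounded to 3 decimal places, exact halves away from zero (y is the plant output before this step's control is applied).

(exact arithmetic carried between steps; '≈' marks a value shown rounded to 6 d.p. or computed from one; I and e_prev carry over from the previous line; the table rounds u and y to 3 d.p., halves away from zero)
n=0: y=0, sp=4, e=sp−y=4; I=4, D=e−e_prev=4; u=1·4+2·4+1·4=16; next y=-3/10·0+1/4·16=4
n=1: y=4, sp=4, e=sp−y=0; I=4, D=e−e_prev=-4; u=1·0+2·4+1·(-4)=4; next y=-3/10·4+1/4·4=-0.2
n=2: y=-0.2, sp=4, e=sp−y=4.2; I=8.2, D=e−e_prev=4.2; u=1·4.2+2·8.2+1·4.2=24.8; next y=-3/10·(-0.2)+1/4·24.8=6.26
n=3: y=6.26, sp=4, e=sp−y=-2.26; I=5.94, D=e−e_prev=-6.46; u=1·(-2.26)+2·5.94+1·(-6.46)=3.16; next y=-3/10·6.26+1/4·3.16=-1.088
n=4: y=-1.088, sp=4, e=sp−y=5.088; I=11.028, D=e−e_prev=7.348; u=1·5.088+2·11.028+1·7.348=34.492; next y=-3/10·(-1.088)+1/4·34.492=8.9494
n=5: y=8.9494, sp=4, e=sp−y=-4.9494; I=6.0786, D=e−e_prev=-10.0374; u=1·(-4.9494)+2·6.0786+1·(-10.0374)=-2.8296; next y=-3/10·8.9494+1/4·(-2.8296)=-3.39222
n=6: y=-3.39222, sp=5, e=sp−y=8.39222; I=14.47082, D=e−e_prev=13.34162; u=1·8.39222+2·14.47082+1·13.34162=50.67548; next y=-3/10·(-3.39222)+1/4·50.67548=13.686536
n=7: y=13.686536, sp=5, e=sp−y=-8.686536; I=5.784284, D=e−e_prev=-17.078756; u=1·(-8.686536)+2·5.784284+1·(-17.078756)=-14.196724; next y=-3/10·13.686536+1/4·(-14.196724)≈-7.655142
n=8: y≈-7.655142, sp=5, e=sp−y≈12.655142; I≈18.439426, D=e−e_prev≈21.341678; u=1·12.655142+2·18.439426+1·21.341678≈70.875671; next y=-3/10·(-7.655142)+1/4·70.875671≈20.015460
n=9: y≈20.015460, sp=5, e=sp−y≈-15.015460; I≈3.423965, D=e−e_prev≈-27.670602; u=1·(-15.015460)+2·3.423965+1·(-27.670602)≈-35.838132; next y=-3/10·20.015460+1/4·(-35.838132)≈-14.964171
n=10: y≈-14.964171, sp=5, e=sp−y≈19.964171; I≈23.388136, D=e−e_prev≈34.979631; u=1·19.964171+2·23.388136+1·34.979631≈101.720075; next y=-3/10·(-14.964171)+1/4·101.720075≈29.919270

0 4 16.000 0.000
1 4 4.000 4.000
2 4 24.800 -0.200
3 4 3.160 6.260
4 4 34.492 -1.088
5 4 -2.830 8.949
6 5 50.675 -3.392
7 5 -14.197 13.687
8 5 70.876 -7.655
9 5 -35.838 20.015
10 5 101.720 -14.964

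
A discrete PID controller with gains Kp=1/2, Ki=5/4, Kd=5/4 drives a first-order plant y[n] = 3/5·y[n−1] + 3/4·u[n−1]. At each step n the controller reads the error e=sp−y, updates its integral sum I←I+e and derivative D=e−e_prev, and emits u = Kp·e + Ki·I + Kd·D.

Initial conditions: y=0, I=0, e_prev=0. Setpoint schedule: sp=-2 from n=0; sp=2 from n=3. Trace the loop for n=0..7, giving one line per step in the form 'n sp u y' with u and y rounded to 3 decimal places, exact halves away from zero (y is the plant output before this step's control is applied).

(exact arithmetic carried between steps; '≈' marks a value shown rounded to 6 d.p. or computed from one; I and e_prev carry over from the previous line; the table rounds u and y to 3 d.p., halves away from zero)
n=0: y=0, sp=-2, e=sp−y=-2; I=-2, D=e−e_prev=-2; u=1/2·(-2)+5/4·(-2)+5/4·(-2)=-6; next y=3/5·0+3/4·(-6)=-4.5
n=1: y=-4.5, sp=-2, e=sp−y=2.5; I=0.5, D=e−e_prev=4.5; u=1/2·2.5+5/4·0.5+5/4·4.5=7.5; next y=3/5·(-4.5)+3/4·7.5=2.925
n=2: y=2.925, sp=-2, e=sp−y=-4.925; I=-4.425, D=e−e_prev=-7.425; u=1/2·(-4.925)+5/4·(-4.425)+5/4·(-7.425)=-17.275; next y=3/5·2.925+3/4·(-17.275)=-11.20125
n=3: y=-11.20125, sp=2, e=sp−y=13.20125; I=8.77625, D=e−e_prev=18.12625; u=1/2·13.20125+5/4·8.77625+5/4·18.12625=40.22875; next y=3/5·(-11.20125)+3/4·40.22875≈23.450813
n=4: y≈23.450813, sp=2, e=sp−y≈-21.450813; I≈-12.674563, D=e−e_prev≈-34.652063; u=1/2·(-21.450813)+5/4·(-12.674563)+5/4·(-34.652063)≈-69.883688; next y=3/5·23.450813+3/4·(-69.883688)≈-38.342278
n=5: y≈-38.342278, sp=2, e=sp−y≈40.342278; I≈27.667716, D=e−e_prev≈61.793091; u=1/2·40.342278+5/4·27.667716+5/4·61.793091≈131.997147; next y=3/5·(-38.342278)+3/4·131.997147≈75.992493
n=6: y≈75.992493, sp=2, e=sp−y≈-73.992493; I≈-46.324778, D=e−e_prev≈-114.334771; u=1/2·(-73.992493)+5/4·(-46.324778)+5/4·(-114.334771)≈-237.820683; next y=3/5·75.992493+3/4·(-237.820683)≈-132.770016
n=7: y≈-132.770016, sp=2, e=sp−y≈134.770016; I≈88.445239, D=e−e_prev≈208.762510; u=1/2·134.770016+5/4·88.445239+5/4·208.762510≈438.894693; next y=3/5·(-132.770016)+3/4·438.894693≈249.509010

0 -2 -6.000 0.000
1 -2 7.500 -4.500
2 -2 -17.275 2.925
3 2 40.229 -11.201
4 2 -69.884 23.451
5 2 131.997 -38.342
6 2 -237.821 75.992
7 2 438.895 -132.770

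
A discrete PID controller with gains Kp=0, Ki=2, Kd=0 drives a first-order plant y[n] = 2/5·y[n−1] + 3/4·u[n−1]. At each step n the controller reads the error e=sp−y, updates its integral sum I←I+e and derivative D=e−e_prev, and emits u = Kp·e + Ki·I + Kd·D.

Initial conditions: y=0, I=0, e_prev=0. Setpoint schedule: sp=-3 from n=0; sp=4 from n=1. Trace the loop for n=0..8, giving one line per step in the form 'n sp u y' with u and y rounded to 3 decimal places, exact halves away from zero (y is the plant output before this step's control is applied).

(exact arithmetic carried between steps; '≈' marks a value shown rounded to 6 d.p. or computed from one; I and e_prev carry over from the previous line; the table rounds u and y to 3 d.p., halves away from zero)
n=0: y=0, sp=-3, e=sp−y=-3; I=-3, D=e−e_prev=-3; u=0·(-3)+2·(-3)+0·(-3)=-6; next y=2/5·0+3/4·(-6)=-4.5
n=1: y=-4.5, sp=4, e=sp−y=8.5; I=5.5, D=e−e_prev=11.5; u=0·8.5+2·5.5+0·11.5=11; next y=2/5·(-4.5)+3/4·11=6.45
n=2: y=6.45, sp=4, e=sp−y=-2.45; I=3.05, D=e−e_prev=-10.95; u=0·(-2.45)+2·3.05+0·(-10.95)=6.1; next y=2/5·6.45+3/4·6.1=7.155
n=3: y=7.155, sp=4, e=sp−y=-3.155; I=-0.105, D=e−e_prev=-0.705; u=0·(-3.155)+2·(-0.105)+0·(-0.705)=-0.21; next y=2/5·7.155+3/4·(-0.21)=2.7045
n=4: y=2.7045, sp=4, e=sp−y=1.2955; I=1.1905, D=e−e_prev=4.4505; u=0·1.2955+2·1.1905+0·4.4505=2.381; next y=2/5·2.7045+3/4·2.381=2.86755
n=5: y=2.86755, sp=4, e=sp−y=1.13245; I=2.32295, D=e−e_prev=-0.16305; u=0·1.13245+2·2.32295+0·(-0.16305)=4.6459; next y=2/5·2.86755+3/4·4.6459=4.631445
n=6: y=4.631445, sp=4, e=sp−y=-0.631445; I=1.691505, D=e−e_prev=-1.763895; u=0·(-0.631445)+2·1.691505+0·(-1.763895)=3.38301; next y=2/5·4.631445+3/4·3.38301≈4.389836
n=7: y≈4.389836, sp=4, e=sp−y≈-0.389836; I≈1.301670, D=e−e_prev≈0.241610; u=0·(-0.389836)+2·1.301670+0·0.241610≈2.603339; next y=2/5·4.389836+3/4·2.603339≈3.708438
n=8: y≈3.708438, sp=4, e=sp−y≈0.291562; I≈1.593231, D=e−e_prev≈0.681397; u=0·0.291562+2·1.593231+0·0.681397≈3.186462; next y=2/5·3.708438+3/4·3.186462≈3.873222

0 -3 -6.000 0.000
1 4 11.000 -4.500
2 4 6.100 6.450
3 4 -0.210 7.155
4 4 2.381 2.705
5 4 4.646 2.868
6 4 3.383 4.631
7 4 2.603 4.390
8 4 3.186 3.708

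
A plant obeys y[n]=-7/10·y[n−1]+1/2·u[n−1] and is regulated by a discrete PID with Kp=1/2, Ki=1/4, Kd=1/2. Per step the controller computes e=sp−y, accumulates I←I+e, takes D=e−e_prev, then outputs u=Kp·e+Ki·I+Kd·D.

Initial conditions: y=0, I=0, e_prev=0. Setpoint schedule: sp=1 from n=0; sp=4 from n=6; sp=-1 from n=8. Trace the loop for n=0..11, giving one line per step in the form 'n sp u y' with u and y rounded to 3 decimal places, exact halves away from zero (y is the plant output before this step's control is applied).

0 1 1.250 0.000
1 1 0.219 0.625
2 1 1.816 -0.328
3 1 -0.161 1.138
4 1 3.056 -0.877
5 1 -1.255 2.142
6 4 9.055 -2.127
7 4 -3.227 6.016
8 -1 8.892 -5.825
9 -1 -11.258 8.524
10 -1 18.684 -11.595
11 -1 -25.044 17.459

(exact arithmetic carried between steps; '≈' marks a value shown rounded to 6 d.p. or computed from one; I and e_prev carry over from the previous line; the table rounds u and y to 3 d.p., halves away from zero)
n=0: y=0, sp=1, e=sp−y=1; I=1, D=e−e_prev=1; u=1/2·1+1/4·1+1/2·1=1.25; next y=-7/10·0+1/2·1.25=0.625
n=1: y=0.625, sp=1, e=sp−y=0.375; I=1.375, D=e−e_prev=-0.625; u=1/2·0.375+1/4·1.375+1/2·(-0.625)=0.21875; next y=-7/10·0.625+1/2·0.21875=-0.328125
n=2: y=-0.328125, sp=1, e=sp−y=1.328125; I=2.703125, D=e−e_prev=0.953125; u=1/2·1.328125+1/4·2.703125+1/2·0.953125≈1.816406; next y=-7/10·(-0.328125)+1/2·1.816406≈1.137891
n=3: y≈1.137891, sp=1, e=sp−y≈-0.137891; I≈2.565234, D=e−e_prev≈-1.466016; u=1/2·(-0.137891)+1/4·2.565234+1/2·(-1.466016)≈-0.160645; next y=-7/10·1.137891+1/2·(-0.160645)≈-0.876846
n=4: y≈-0.876846, sp=1, e=sp−y≈1.876846; I≈4.442080, D=e−e_prev≈2.014736; u=1/2·1.876846+1/4·4.442080+1/2·2.014736≈3.056311; next y=-7/10·(-0.876846)+1/2·3.056311≈2.141948
n=5: y≈2.141948, sp=1, e=sp−y≈-1.141948; I≈3.300133, D=e−e_prev≈-3.018793; u=1/2·(-1.141948)+1/4·3.300133+1/2·(-3.018793)≈-1.255337; next y=-7/10·2.141948+1/2·(-1.255337)≈-2.127032
n=6: y≈-2.127032, sp=4, e=sp−y≈6.127032; I≈9.427164, D=e−e_prev≈7.268979; u=1/2·6.127032+1/4·9.427164+1/2·7.268979≈9.054797; next y=-7/10·(-2.127032)+1/2·9.054797≈6.016321
n=7: y≈6.016321, sp=4, e=sp−y≈-2.016321; I≈7.410844, D=e−e_prev≈-8.143353; u=1/2·(-2.016321)+1/4·7.410844+1/2·(-8.143353)≈-3.227126; next y=-7/10·6.016321+1/2·(-3.227126)≈-5.824987
n=8: y≈-5.824987, sp=-1, e=sp−y≈4.824987; I≈12.235831, D=e−e_prev≈6.841308; u=1/2·4.824987+1/4·12.235831+1/2·6.841308≈8.892105; next y=-7/10·(-5.824987)+1/2·8.892105≈8.523544
n=9: y≈8.523544, sp=-1, e=sp−y≈-9.523544; I≈2.712287, D=e−e_prev≈-14.348531; u=1/2·(-9.523544)+1/4·2.712287+1/2·(-14.348531)≈-11.257966; next y=-7/10·8.523544+1/2·(-11.257966)≈-11.595463
n=10: y≈-11.595463, sp=-1, e=sp−y≈10.595463; I≈13.307751, D=e−e_prev≈20.119007; u=1/2·10.595463+1/4·13.307751+1/2·20.119007≈18.684173; next y=-7/10·(-11.595463)+1/2·18.684173≈17.458911
n=11: y≈17.458911, sp=-1, e=sp−y≈-18.458911; I≈-5.151160, D=e−e_prev≈-29.054374; u=1/2·(-18.458911)+1/4·(-5.151160)+1/2·(-29.054374)≈-25.044433; next y=-7/10·17.458911+1/2·(-25.044433)≈-24.743454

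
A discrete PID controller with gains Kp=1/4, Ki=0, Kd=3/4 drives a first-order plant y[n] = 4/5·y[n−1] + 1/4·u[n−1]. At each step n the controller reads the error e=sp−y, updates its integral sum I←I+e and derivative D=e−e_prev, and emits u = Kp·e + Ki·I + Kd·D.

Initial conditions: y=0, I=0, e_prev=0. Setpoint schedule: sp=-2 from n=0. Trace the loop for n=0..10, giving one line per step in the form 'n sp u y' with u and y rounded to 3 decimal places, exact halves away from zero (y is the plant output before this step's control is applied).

0 -2 -2.000 0.000
1 -2 0.000 -0.500
2 -2 -0.475 -0.400
3 -2 -0.361 -0.439
4 -2 -0.388 -0.441
5 -2 -0.381 -0.450
6 -2 -0.382 -0.455
7 -2 -0.382 -0.460
8 -2 -0.382 -0.463
9 -2 -0.381 -0.466
10 -2 -0.381 -0.468

(exact arithmetic carried between steps; '≈' marks a value shown rounded to 6 d.p. or computed from one; I and e_prev carry over from the previous line; the table rounds u and y to 3 d.p., halves away from zero)
n=0: y=0, sp=-2, e=sp−y=-2; I=-2, D=e−e_prev=-2; u=1/4·(-2)+0·(-2)+3/4·(-2)=-2; next y=4/5·0+1/4·(-2)=-0.5
n=1: y=-0.5, sp=-2, e=sp−y=-1.5; I=-3.5, D=e−e_prev=0.5; u=1/4·(-1.5)+0·(-3.5)+3/4·0.5=0; next y=4/5·(-0.5)+1/4·0=-0.4
n=2: y=-0.4, sp=-2, e=sp−y=-1.6; I=-5.1, D=e−e_prev=-0.1; u=1/4·(-1.6)+0·(-5.1)+3/4·(-0.1)=-0.475; next y=4/5·(-0.4)+1/4·(-0.475)=-0.43875
n=3: y=-0.43875, sp=-2, e=sp−y=-1.56125; I=-6.66125, D=e−e_prev=0.03875; u=1/4·(-1.56125)+0·(-6.66125)+3/4·0.03875=-0.36125; next y=4/5·(-0.43875)+1/4·(-0.36125)≈-0.441313
n=4: y≈-0.441313, sp=-2, e=sp−y≈-1.558688; I≈-8.219938, D=e−e_prev≈0.002563; u=1/4·(-1.558688)+0·(-8.219938)+3/4·0.002563≈-0.38775; next y=4/5·(-0.441313)+1/4·(-0.38775)≈-0.449988
n=5: y≈-0.449988, sp=-2, e=sp−y≈-1.550013; I≈-9.76995, D=e−e_prev≈0.008675; u=1/4·(-1.550013)+0·(-9.76995)+3/4·0.008675≈-0.380997; next y=4/5·(-0.449988)+1/4·(-0.380997)≈-0.455239
n=6: y≈-0.455239, sp=-2, e=sp−y≈-1.544761; I≈-11.314711, D=e−e_prev≈0.005252; u=1/4·(-1.544761)+0·(-11.314711)+3/4·0.005252≈-0.382251; next y=4/5·(-0.455239)+1/4·(-0.382251)≈-0.459754
n=7: y≈-0.459754, sp=-2, e=sp−y≈-1.540246; I≈-12.854957, D=e−e_prev≈0.004515; u=1/4·(-1.540246)+0·(-12.854957)+3/4·0.004515≈-0.381675; next y=4/5·(-0.459754)+1/4·(-0.381675)≈-0.463222
n=8: y≈-0.463222, sp=-2, e=sp−y≈-1.536778; I≈-14.391734, D=e−e_prev≈0.003468; u=1/4·(-1.536778)+0·(-14.391734)+3/4·0.003468≈-0.381593; next y=4/5·(-0.463222)+1/4·(-0.381593)≈-0.465976
n=9: y≈-0.465976, sp=-2, e=sp−y≈-1.534024; I≈-15.925758, D=e−e_prev≈0.002754; u=1/4·(-1.534024)+0·(-15.925758)+3/4·0.002754≈-0.381441; next y=4/5·(-0.465976)+1/4·(-0.381441)≈-0.468141
n=10: y≈-0.468141, sp=-2, e=sp−y≈-1.531859; I≈-17.457617, D=e−e_prev≈0.002165; u=1/4·(-1.531859)+0·(-17.457617)+3/4·0.002165≈-0.381341; next y=4/5·(-0.468141)+1/4·(-0.381341)≈-0.469848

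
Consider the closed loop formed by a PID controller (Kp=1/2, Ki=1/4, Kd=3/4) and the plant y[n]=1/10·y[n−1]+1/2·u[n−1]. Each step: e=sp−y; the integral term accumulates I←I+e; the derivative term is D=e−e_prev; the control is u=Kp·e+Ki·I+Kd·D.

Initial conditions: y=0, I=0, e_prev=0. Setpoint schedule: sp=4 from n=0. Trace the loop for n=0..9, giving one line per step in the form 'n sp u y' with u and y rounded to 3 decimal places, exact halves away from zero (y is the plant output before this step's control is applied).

(exact arithmetic carried between steps; '≈' marks a value shown rounded to 6 d.p. or computed from one; I and e_prev carry over from the previous line; the table rounds u and y to 3 d.p., halves away from zero)
n=0: y=0, sp=4, e=sp−y=4; I=4, D=e−e_prev=4; u=1/2·4+1/4·4+3/4·4=6; next y=1/10·0+1/2·6=3
n=1: y=3, sp=4, e=sp−y=1; I=5, D=e−e_prev=-3; u=1/2·1+1/4·5+3/4·(-3)=-0.5; next y=1/10·3+1/2·(-0.5)=0.05
n=2: y=0.05, sp=4, e=sp−y=3.95; I=8.95, D=e−e_prev=2.95; u=1/2·3.95+1/4·8.95+3/4·2.95=6.425; next y=1/10·0.05+1/2·6.425=3.2175
n=3: y=3.2175, sp=4, e=sp−y=0.7825; I=9.7325, D=e−e_prev=-3.1675; u=1/2·0.7825+1/4·9.7325+3/4·(-3.1675)=0.44875; next y=1/10·3.2175+1/2·0.44875=0.546125
n=4: y=0.546125, sp=4, e=sp−y=3.453875; I=13.186375, D=e−e_prev=2.671375; u=1/2·3.453875+1/4·13.186375+3/4·2.671375≈7.027063; next y=1/10·0.546125+1/2·7.027063≈3.568144
n=5: y≈3.568144, sp=4, e=sp−y≈0.431856; I≈13.618231, D=e−e_prev≈-3.022019; u=1/2·0.431856+1/4·13.618231+3/4·(-3.022019)≈1.353972; next y=1/10·3.568144+1/2·1.353972≈1.033800
n=6: y≈1.033800, sp=4, e=sp−y≈2.966200; I≈16.584431, D=e−e_prev≈2.534343; u=1/2·2.966200+1/4·16.584431+3/4·2.534343≈7.529965; next y=1/10·1.033800+1/2·7.529965≈3.868363
n=7: y≈3.868363, sp=4, e=sp−y≈0.131637; I≈16.716068, D=e−e_prev≈-2.834562; u=1/2·0.131637+1/4·16.716068+3/4·(-2.834562)≈2.118914; next y=1/10·3.868363+1/2·2.118914≈1.446293
n=8: y≈1.446293, sp=4, e=sp−y≈2.553707; I≈19.269775, D=e−e_prev≈2.422069; u=1/2·2.553707+1/4·19.269775+3/4·2.422069≈7.910849; next y=1/10·1.446293+1/2·7.910849≈4.100054
n=9: y≈4.100054, sp=4, e=sp−y≈-0.100054; I≈19.169721, D=e−e_prev≈-2.653761; u=1/2·(-0.100054)+1/4·19.169721+3/4·(-2.653761)≈2.752083; next y=1/10·4.100054+1/2·2.752083≈1.786047

0 4 6.000 0.000
1 4 -0.500 3.000
2 4 6.425 0.050
3 4 0.449 3.218
4 4 7.027 0.546
5 4 1.354 3.568
6 4 7.530 1.034
7 4 2.119 3.868
8 4 7.911 1.446
9 4 2.752 4.100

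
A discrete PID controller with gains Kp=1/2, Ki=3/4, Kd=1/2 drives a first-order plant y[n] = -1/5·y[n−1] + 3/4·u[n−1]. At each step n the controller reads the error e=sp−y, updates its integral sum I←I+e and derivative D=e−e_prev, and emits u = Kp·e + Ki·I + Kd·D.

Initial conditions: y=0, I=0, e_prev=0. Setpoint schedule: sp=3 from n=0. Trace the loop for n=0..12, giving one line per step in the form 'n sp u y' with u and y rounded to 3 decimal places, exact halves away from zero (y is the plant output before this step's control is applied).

0 3 5.250 0.000
1 3 -0.891 3.938
2 3 9.813 -1.455
3 3 -5.478 7.651
4 3 18.843 -5.638
5 3 -17.895 15.260
6 3 38.893 -16.473
7 3 -48.010 32.464
8 3 85.548 -42.500
9 3 -119.341 72.661
10 3 195.217 -104.038
11 3 -287.556 167.221
12 3 453.488 -249.111

(exact arithmetic carried between steps; '≈' marks a value shown rounded to 6 d.p. or computed from one; I and e_prev carry over from the previous line; the table rounds u and y to 3 d.p., halves away from zero)
n=0: y=0, sp=3, e=sp−y=3; I=3, D=e−e_prev=3; u=1/2·3+3/4·3+1/2·3=5.25; next y=-1/5·0+3/4·5.25=3.9375
n=1: y=3.9375, sp=3, e=sp−y=-0.9375; I=2.0625, D=e−e_prev=-3.9375; u=1/2·(-0.9375)+3/4·2.0625+1/2·(-3.9375)=-0.890625; next y=-1/5·3.9375+3/4·(-0.890625)≈-1.455469
n=2: y≈-1.455469, sp=3, e=sp−y≈4.455469; I≈6.517969, D=e−e_prev≈5.392969; u=1/2·4.455469+3/4·6.517969+1/2·5.392969≈9.812695; next y=-1/5·(-1.455469)+3/4·9.812695≈7.650615
n=3: y≈7.650615, sp=3, e=sp−y≈-4.650615; I≈1.867354, D=e−e_prev≈-9.106084; u=1/2·(-4.650615)+3/4·1.867354+1/2·(-9.106084)≈-5.477834; next y=-1/5·7.650615+3/4·(-5.477834)≈-5.638499
n=4: y≈-5.638499, sp=3, e=sp−y≈8.638499; I≈10.505852, D=e−e_prev≈13.289114; u=1/2·8.638499+3/4·10.505852+1/2·13.289114≈18.843196; next y=-1/5·(-5.638499)+3/4·18.843196≈15.260097
n=5: y≈15.260097, sp=3, e=sp−y≈-12.260097; I≈-1.754244, D=e−e_prev≈-20.898596; u=1/2·(-12.260097)+3/4·(-1.754244)+1/2·(-20.898596)≈-17.895029; next y=-1/5·15.260097+3/4·(-17.895029)≈-16.473291
n=6: y≈-16.473291, sp=3, e=sp−y≈19.473291; I≈17.719047, D=e−e_prev≈31.733388; u=1/2·19.473291+3/4·17.719047+1/2·31.733388≈38.892625; next y=-1/5·(-16.473291)+3/4·38.892625≈32.464127
n=7: y≈32.464127, sp=3, e=sp−y≈-29.464127; I≈-11.745080, D=e−e_prev≈-48.937418; u=1/2·(-29.464127)+3/4·(-11.745080)+1/2·(-48.937418)≈-48.009583; next y=-1/5·32.464127+3/4·(-48.009583)≈-42.500012
n=8: y≈-42.500012, sp=3, e=sp−y≈45.500012; I≈33.754932, D=e−e_prev≈74.964139; u=1/2·45.500012+3/4·33.754932+1/2·74.964139≈85.548275; next y=-1/5·(-42.500012)+3/4·85.548275≈72.661209
n=9: y≈72.661209, sp=3, e=sp−y≈-69.661209; I≈-35.906276, D=e−e_prev≈-115.161221; u=1/2·(-69.661209)+3/4·(-35.906276)+1/2·(-115.161221)≈-119.340922; next y=-1/5·72.661209+3/4·(-119.340922)≈-104.037933
n=10: y≈-104.037933, sp=3, e=sp−y≈107.037933; I≈71.131657, D=e−e_prev≈176.699142; u=1/2·107.037933+3/4·71.131657+1/2·176.699142≈195.217280; next y=-1/5·(-104.037933)+3/4·195.217280≈167.220547
n=11: y≈167.220547, sp=3, e=sp−y≈-164.220547; I≈-93.088890, D=e−e_prev≈-271.258480; u=1/2·(-164.220547)+3/4·(-93.088890)+1/2·(-271.258480)≈-287.556181; next y=-1/5·167.220547+3/4·(-287.556181)≈-249.111245
n=12: y≈-249.111245, sp=3, e=sp−y≈252.111245; I≈159.022355, D=e−e_prev≈416.331792; u=1/2·252.111245+3/4·159.022355+1/2·416.331792≈453.488285; next y=-1/5·(-249.111245)+3/4·453.488285≈389.938463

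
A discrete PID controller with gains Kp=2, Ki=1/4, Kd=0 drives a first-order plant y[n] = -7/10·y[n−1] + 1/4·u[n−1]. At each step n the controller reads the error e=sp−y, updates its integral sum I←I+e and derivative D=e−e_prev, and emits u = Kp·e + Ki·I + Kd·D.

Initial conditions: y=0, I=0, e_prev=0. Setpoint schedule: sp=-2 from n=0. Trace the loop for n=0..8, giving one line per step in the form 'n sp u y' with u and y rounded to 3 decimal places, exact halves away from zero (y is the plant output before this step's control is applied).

(exact arithmetic carried between steps; '≈' marks a value shown rounded to 6 d.p. or computed from one; I and e_prev carry over from the previous line; the table rounds u and y to 3 d.p., halves away from zero)
n=0: y=0, sp=-2, e=sp−y=-2; I=-2, D=e−e_prev=-2; u=2·(-2)+1/4·(-2)+0·(-2)=-4.5; next y=-7/10·0+1/4·(-4.5)=-1.125
n=1: y=-1.125, sp=-2, e=sp−y=-0.875; I=-2.875, D=e−e_prev=1.125; u=2·(-0.875)+1/4·(-2.875)+0·1.125=-2.46875; next y=-7/10·(-1.125)+1/4·(-2.46875)≈0.170313
n=2: y≈0.170313, sp=-2, e=sp−y≈-2.170313; I≈-5.045313, D=e−e_prev≈-1.295313; u=2·(-2.170313)+1/4·(-5.045313)+0·(-1.295313)≈-5.601953; next y=-7/10·0.170313+1/4·(-5.601953)≈-1.519707
n=3: y≈-1.519707, sp=-2, e=sp−y≈-0.480293; I≈-5.525605, D=e−e_prev≈1.690020; u=2·(-0.480293)+1/4·(-5.525605)+0·1.690020≈-2.341987; next y=-7/10·(-1.519707)+1/4·(-2.341987)≈0.478298
n=4: y≈0.478298, sp=-2, e=sp−y≈-2.478298; I≈-8.003904, D=e−e_prev≈-1.998005; u=2·(-2.478298)+1/4·(-8.003904)+0·(-1.998005)≈-6.957572; next y=-7/10·0.478298+1/4·(-6.957572)≈-2.074202
n=5: y≈-2.074202, sp=-2, e=sp−y≈0.074202; I≈-7.929702, D=e−e_prev≈2.552500; u=2·0.074202+1/4·(-7.929702)+0·2.552500≈-1.834022; next y=-7/10·(-2.074202)+1/4·(-1.834022)≈0.993436
n=6: y≈0.993436, sp=-2, e=sp−y≈-2.993436; I≈-10.923138, D=e−e_prev≈-3.067637; u=2·(-2.993436)+1/4·(-10.923138)+0·(-3.067637)≈-8.717656; next y=-7/10·0.993436+1/4·(-8.717656)≈-2.874819
n=7: y≈-2.874819, sp=-2, e=sp−y≈0.874819; I≈-10.048319, D=e−e_prev≈3.868255; u=2·0.874819+1/4·(-10.048319)+0·3.868255≈-0.762442; next y=-7/10·(-2.874819)+1/4·(-0.762442)≈1.821763
n=8: y≈1.821763, sp=-2, e=sp−y≈-3.821763; I≈-13.870081, D=e−e_prev≈-4.696582; u=2·(-3.821763)+1/4·(-13.870081)+0·(-4.696582)≈-11.111046; next y=-7/10·1.821763+1/4·(-11.111046)≈-4.052995

0 -2 -4.500 0.000
1 -2 -2.469 -1.125
2 -2 -5.602 0.170
3 -2 -2.342 -1.520
4 -2 -6.958 0.478
5 -2 -1.834 -2.074
6 -2 -8.718 0.993
7 -2 -0.762 -2.875
8 -2 -11.111 1.822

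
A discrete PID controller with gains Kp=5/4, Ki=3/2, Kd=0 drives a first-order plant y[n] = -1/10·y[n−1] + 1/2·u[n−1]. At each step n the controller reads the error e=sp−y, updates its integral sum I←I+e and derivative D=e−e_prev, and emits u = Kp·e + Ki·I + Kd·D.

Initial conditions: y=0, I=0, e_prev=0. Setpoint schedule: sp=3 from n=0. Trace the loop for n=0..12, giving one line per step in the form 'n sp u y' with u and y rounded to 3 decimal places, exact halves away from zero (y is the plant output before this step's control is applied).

0 3 8.250 0.000
1 3 1.406 4.125
2 3 10.263 0.291
3 3 1.094 5.103
4 3 11.871 0.037
5 3 0.105 5.932
6 3 13.507 -0.541
7 3 -1.390 6.807
8 3 15.402 -1.376
9 3 -3.374 7.839
10 3 17.719 -2.471
11 3 -5.913 9.107
12 3 20.605 -3.867

(exact arithmetic carried between steps; '≈' marks a value shown rounded to 6 d.p. or computed from one; I and e_prev carry over from the previous line; the table rounds u and y to 3 d.p., halves away from zero)
n=0: y=0, sp=3, e=sp−y=3; I=3, D=e−e_prev=3; u=5/4·3+3/2·3+0·3=8.25; next y=-1/10·0+1/2·8.25=4.125
n=1: y=4.125, sp=3, e=sp−y=-1.125; I=1.875, D=e−e_prev=-4.125; u=5/4·(-1.125)+3/2·1.875+0·(-4.125)=1.40625; next y=-1/10·4.125+1/2·1.40625=0.290625
n=2: y=0.290625, sp=3, e=sp−y=2.709375; I=4.584375, D=e−e_prev=3.834375; u=5/4·2.709375+3/2·4.584375+0·3.834375≈10.263281; next y=-1/10·0.290625+1/2·10.263281≈5.102578
n=3: y≈5.102578, sp=3, e=sp−y≈-2.102578; I≈2.481797, D=e−e_prev≈-4.811953; u=5/4·(-2.102578)+3/2·2.481797+0·(-4.811953)≈1.094473; next y=-1/10·5.102578+1/2·1.094473≈0.036979
n=4: y≈0.036979, sp=3, e=sp−y≈2.963021; I≈5.444818, D=e−e_prev≈5.065600; u=5/4·2.963021+3/2·5.444818+0·5.065600≈11.871004; next y=-1/10·0.036979+1/2·11.871004≈5.931804
n=5: y≈5.931804, sp=3, e=sp−y≈-2.931804; I≈2.513014, D=e−e_prev≈-5.894826; u=5/4·(-2.931804)+3/2·2.513014+0·(-5.894826)≈0.104766; next y=-1/10·5.931804+1/2·0.104766≈-0.540798
n=6: y≈-0.540798, sp=3, e=sp−y≈3.540798; I≈6.053812, D=e−e_prev≈6.472602; u=5/4·3.540798+3/2·6.053812+0·6.472602≈13.506715; next y=-1/10·(-0.540798)+1/2·13.506715≈6.807437
n=7: y≈6.807437, sp=3, e=sp−y≈-3.807437; I≈2.246375, D=e−e_prev≈-7.348235; u=5/4·(-3.807437)+3/2·2.246375+0·(-7.348235)≈-1.389734; next y=-1/10·6.807437+1/2·(-1.389734)≈-1.375611
n=8: y≈-1.375611, sp=3, e=sp−y≈4.375611; I≈6.621986, D=e−e_prev≈8.183048; u=5/4·4.375611+3/2·6.621986+0·8.183048≈15.402492; next y=-1/10·(-1.375611)+1/2·15.402492≈7.838807
n=9: y≈7.838807, sp=3, e=sp−y≈-4.838807; I≈1.783178, D=e−e_prev≈-9.214418; u=5/4·(-4.838807)+3/2·1.783178+0·(-9.214418)≈-3.373741; next y=-1/10·7.838807+1/2·(-3.373741)≈-2.470751
n=10: y≈-2.470751, sp=3, e=sp−y≈5.470751; I≈7.253930, D=e−e_prev≈10.309558; u=5/4·5.470751+3/2·7.253930+0·10.309558≈17.719334; next y=-1/10·(-2.470751)+1/2·17.719334≈9.106742
n=11: y≈9.106742, sp=3, e=sp−y≈-6.106742; I≈1.147188, D=e−e_prev≈-11.577493; u=5/4·(-6.106742)+3/2·1.147188+0·(-11.577493)≈-5.912646; next y=-1/10·9.106742+1/2·(-5.912646)≈-3.866997
n=12: y≈-3.866997, sp=3, e=sp−y≈6.866997; I≈8.014185, D=e−e_prev≈12.973739; u=5/4·6.866997+3/2·8.014185+0·12.973739≈20.605024; next y=-1/10·(-3.866997)+1/2·20.605024≈10.689211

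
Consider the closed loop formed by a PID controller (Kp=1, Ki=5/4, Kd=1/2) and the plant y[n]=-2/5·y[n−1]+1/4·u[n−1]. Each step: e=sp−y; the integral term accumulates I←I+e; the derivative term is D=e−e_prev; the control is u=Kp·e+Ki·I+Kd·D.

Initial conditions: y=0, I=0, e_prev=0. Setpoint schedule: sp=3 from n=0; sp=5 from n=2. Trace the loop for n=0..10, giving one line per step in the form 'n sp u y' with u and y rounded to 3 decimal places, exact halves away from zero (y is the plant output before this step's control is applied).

(exact arithmetic carried between steps; '≈' marks a value shown rounded to 6 d.p. or computed from one; I and e_prev carry over from the previous line; the table rounds u and y to 3 d.p., halves away from zero)
n=0: y=0, sp=3, e=sp−y=3; I=3, D=e−e_prev=3; u=1·3+5/4·3+1/2·3=8.25; next y=-2/5·0+1/4·8.25=2.0625
n=1: y=2.0625, sp=3, e=sp−y=0.9375; I=3.9375, D=e−e_prev=-2.0625; u=1·0.9375+5/4·3.9375+1/2·(-2.0625)=4.828125; next y=-2/5·2.0625+1/4·4.828125≈0.382031
n=2: y≈0.382031, sp=5, e=sp−y≈4.617969; I≈8.555469, D=e−e_prev≈3.680469; u=1·4.617969+5/4·8.555469+1/2·3.680469≈17.152539; next y=-2/5·0.382031+1/4·17.152539≈4.135322
n=3: y≈4.135322, sp=5, e=sp−y≈0.864678; I≈9.420146, D=e−e_prev≈-3.753291; u=1·0.864678+5/4·9.420146+1/2·(-3.753291)≈10.763215; next y=-2/5·4.135322+1/4·10.763215≈1.036675
n=4: y≈1.036675, sp=5, e=sp−y≈3.963325; I≈13.383472, D=e−e_prev≈3.098647; u=1·3.963325+5/4·13.383472+1/2·3.098647≈22.241988; next y=-2/5·1.036675+1/4·22.241988≈5.145827
n=5: y≈5.145827, sp=5, e=sp−y≈-0.145827; I≈13.237644, D=e−e_prev≈-4.109152; u=1·(-0.145827)+5/4·13.237644+1/2·(-4.109152)≈14.346652; next y=-2/5·5.145827+1/4·14.346652≈1.528332
n=6: y≈1.528332, sp=5, e=sp−y≈3.471668; I≈16.709312, D=e−e_prev≈3.617495; u=1·3.471668+5/4·16.709312+1/2·3.617495≈26.167055; next y=-2/5·1.528332+1/4·26.167055≈5.930431
n=7: y≈5.930431, sp=5, e=sp−y≈-0.930431; I≈15.778881, D=e−e_prev≈-4.402099; u=1·(-0.930431)+5/4·15.778881+1/2·(-4.402099)≈16.592121; next y=-2/5·5.930431+1/4·16.592121≈1.775858
n=8: y≈1.775858, sp=5, e=sp−y≈3.224142; I≈19.003023, D=e−e_prev≈4.154573; u=1·3.224142+5/4·19.003023+1/2·4.154573≈29.055208; next y=-2/5·1.775858+1/4·29.055208≈6.553459
n=9: y≈6.553459, sp=5, e=sp−y≈-1.553459; I≈17.449565, D=e−e_prev≈-4.777601; u=1·(-1.553459)+5/4·17.449565+1/2·(-4.777601)≈17.869697; next y=-2/5·6.553459+1/4·17.869697≈1.846041
n=10: y≈1.846041, sp=5, e=sp−y≈3.153959; I≈20.603524, D=e−e_prev≈4.707418; u=1·3.153959+5/4·20.603524+1/2·4.707418≈31.262073; next y=-2/5·1.846041+1/4·31.262073≈7.077102

0 3 8.250 0.000
1 3 4.828 2.063
2 5 17.153 0.382
3 5 10.763 4.135
4 5 22.242 1.037
5 5 14.347 5.146
6 5 26.167 1.528
7 5 16.592 5.930
8 5 29.055 1.776
9 5 17.870 6.553
10 5 31.262 1.846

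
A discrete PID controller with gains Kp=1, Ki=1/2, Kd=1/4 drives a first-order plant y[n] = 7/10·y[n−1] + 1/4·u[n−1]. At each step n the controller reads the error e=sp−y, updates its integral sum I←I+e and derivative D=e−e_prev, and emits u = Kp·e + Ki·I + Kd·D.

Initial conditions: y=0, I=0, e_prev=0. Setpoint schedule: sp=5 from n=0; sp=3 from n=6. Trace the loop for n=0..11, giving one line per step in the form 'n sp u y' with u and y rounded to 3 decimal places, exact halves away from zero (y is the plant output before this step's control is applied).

0 5 8.750 0.000
1 5 6.172 2.188
2 5 6.573 3.074
3 5 6.496 3.795
4 5 6.429 4.281
5 5 6.345 4.604
6 3 2.765 4.809
7 3 3.727 4.057
8 3 3.510 3.772
9 3 3.497 3.518
10 3 3.492 3.337
11 3 3.502 3.209

(exact arithmetic carried between steps; '≈' marks a value shown rounded to 6 d.p. or computed from one; I and e_prev carry over from the previous line; the table rounds u and y to 3 d.p., halves away from zero)
n=0: y=0, sp=5, e=sp−y=5; I=5, D=e−e_prev=5; u=1·5+1/2·5+1/4·5=8.75; next y=7/10·0+1/4·8.75=2.1875
n=1: y=2.1875, sp=5, e=sp−y=2.8125; I=7.8125, D=e−e_prev=-2.1875; u=1·2.8125+1/2·7.8125+1/4·(-2.1875)=6.171875; next y=7/10·2.1875+1/4·6.171875≈3.074219
n=2: y≈3.074219, sp=5, e=sp−y≈1.925781; I≈9.738281, D=e−e_prev≈-0.886719; u=1·1.925781+1/2·9.738281+1/4·(-0.886719)≈6.573242; next y=7/10·3.074219+1/4·6.573242≈3.795264
n=3: y≈3.795264, sp=5, e=sp−y≈1.204736; I≈10.943018, D=e−e_prev≈-0.721045; u=1·1.204736+1/2·10.943018+1/4·(-0.721045)≈6.495984; next y=7/10·3.795264+1/4·6.495984≈4.280681
n=4: y≈4.280681, sp=5, e=sp−y≈0.719319; I≈11.662337, D=e−e_prev≈-0.485417; u=1·0.719319+1/2·11.662337+1/4·(-0.485417)≈6.429134; next y=7/10·4.280681+1/4·6.429134≈4.603760
n=5: y≈4.603760, sp=5, e=sp−y≈0.396240; I≈12.058577, D=e−e_prev≈-0.323079; u=1·0.396240+1/2·12.058577+1/4·(-0.323079)≈6.344759; next y=7/10·4.603760+1/4·6.344759≈4.808822
n=6: y≈4.808822, sp=3, e=sp−y≈-1.808822; I≈10.249756, D=e−e_prev≈-2.205062; u=1·(-1.808822)+1/2·10.249756+1/4·(-2.205062)≈2.764791; next y=7/10·4.808822+1/4·2.764791≈4.057373
n=7: y≈4.057373, sp=3, e=sp−y≈-1.057373; I≈9.192383, D=e−e_prev≈0.751449; u=1·(-1.057373)+1/2·9.192383+1/4·0.751449≈3.726681; next y=7/10·4.057373+1/4·3.726681≈3.771831
n=8: y≈3.771831, sp=3, e=sp−y≈-0.771831; I≈8.420552, D=e−e_prev≈0.285542; u=1·(-0.771831)+1/2·8.420552+1/4·0.285542≈3.509830; next y=7/10·3.771831+1/4·3.509830≈3.517739
n=9: y≈3.517739, sp=3, e=sp−y≈-0.517739; I≈7.902812, D=e−e_prev≈0.254092; u=1·(-0.517739)+1/2·7.902812+1/4·0.254092≈3.497190; next y=7/10·3.517739+1/4·3.497190≈3.336715
n=10: y≈3.336715, sp=3, e=sp−y≈-0.336715; I≈7.566097, D=e−e_prev≈0.181024; u=1·(-0.336715)+1/2·7.566097+1/4·0.181024≈3.491590; next y=7/10·3.336715+1/4·3.491590≈3.208598
n=11: y≈3.208598, sp=3, e=sp−y≈-0.208598; I≈7.357499, D=e−e_prev≈0.128117; u=1·(-0.208598)+1/2·7.357499+1/4·0.128117≈3.502181; next y=7/10·3.208598+1/4·3.502181≈3.121564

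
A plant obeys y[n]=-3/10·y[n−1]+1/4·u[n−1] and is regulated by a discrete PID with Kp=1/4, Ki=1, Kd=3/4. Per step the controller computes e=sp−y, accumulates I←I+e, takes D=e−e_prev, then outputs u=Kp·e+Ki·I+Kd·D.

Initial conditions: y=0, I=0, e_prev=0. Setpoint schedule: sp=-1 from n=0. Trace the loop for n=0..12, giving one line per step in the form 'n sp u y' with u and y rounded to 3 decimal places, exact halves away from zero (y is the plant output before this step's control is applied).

(exact arithmetic carried between steps; '≈' marks a value shown rounded to 6 d.p. or computed from one; I and e_prev carry over from the previous line; the table rounds u and y to 3 d.p., halves away from zero)
n=0: y=0, sp=-1, e=sp−y=-1; I=-1, D=e−e_prev=-1; u=1/4·(-1)+1·(-1)+3/4·(-1)=-2; next y=-3/10·0+1/4·(-2)=-0.5
n=1: y=-0.5, sp=-1, e=sp−y=-0.5; I=-1.5, D=e−e_prev=0.5; u=1/4·(-0.5)+1·(-1.5)+3/4·0.5=-1.25; next y=-3/10·(-0.5)+1/4·(-1.25)=-0.1625
n=2: y=-0.1625, sp=-1, e=sp−y=-0.8375; I=-2.3375, D=e−e_prev=-0.3375; u=1/4·(-0.8375)+1·(-2.3375)+3/4·(-0.3375)=-2.8; next y=-3/10·(-0.1625)+1/4·(-2.8)=-0.65125
n=3: y=-0.65125, sp=-1, e=sp−y=-0.34875; I=-2.68625, D=e−e_prev=0.48875; u=1/4·(-0.34875)+1·(-2.68625)+3/4·0.48875=-2.406875; next y=-3/10·(-0.65125)+1/4·(-2.406875)≈-0.406344
n=4: y≈-0.406344, sp=-1, e=sp−y≈-0.593656; I≈-3.279906, D=e−e_prev≈-0.244906; u=1/4·(-0.593656)+1·(-3.279906)+3/4·(-0.244906)≈-3.612; next y=-3/10·(-0.406344)+1/4·(-3.612)≈-0.781097
n=5: y≈-0.781097, sp=-1, e=sp−y≈-0.218903; I≈-3.498809, D=e−e_prev≈0.374753; u=1/4·(-0.218903)+1·(-3.498809)+3/4·0.374753≈-3.272470; next y=-3/10·(-0.781097)+1/4·(-3.272470)≈-0.583789
n=6: y≈-0.583789, sp=-1, e=sp−y≈-0.416211; I≈-3.915021, D=e−e_prev≈-0.197308; u=1/4·(-0.416211)+1·(-3.915021)+3/4·(-0.197308)≈-4.167055; next y=-3/10·(-0.583789)+1/4·(-4.167055)≈-0.866627
n=7: y≈-0.866627, sp=-1, e=sp−y≈-0.133373; I≈-4.048394, D=e−e_prev≈0.282839; u=1/4·(-0.133373)+1·(-4.048394)+3/4·0.282839≈-3.869608; next y=-3/10·(-0.866627)+1/4·(-3.869608)≈-0.707414
n=8: y≈-0.707414, sp=-1, e=sp−y≈-0.292586; I≈-4.340980, D=e−e_prev≈-0.159213; u=1/4·(-0.292586)+1·(-4.340980)+3/4·(-0.159213)≈-4.533536; next y=-3/10·(-0.707414)+1/4·(-4.533536)≈-0.921160
n=9: y≈-0.921160, sp=-1, e=sp−y≈-0.078840; I≈-4.419820, D=e−e_prev≈0.213746; u=1/4·(-0.078840)+1·(-4.419820)+3/4·0.213746≈-4.279220; next y=-3/10·(-0.921160)+1/4·(-4.279220)≈-0.793457
n=10: y≈-0.793457, sp=-1, e=sp−y≈-0.206543; I≈-4.626363, D=e−e_prev≈-0.127703; u=1/4·(-0.206543)+1·(-4.626363)+3/4·(-0.127703)≈-4.773776; next y=-3/10·(-0.793457)+1/4·(-4.773776)≈-0.955407
n=11: y≈-0.955407, sp=-1, e=sp−y≈-0.044593; I≈-4.670956, D=e−e_prev≈0.161950; u=1/4·(-0.044593)+1·(-4.670956)+3/4·0.161950≈-4.560642; next y=-3/10·(-0.955407)+1/4·(-4.560642)≈-0.853538
n=12: y≈-0.853538, sp=-1, e=sp−y≈-0.146462; I≈-4.817418, D=e−e_prev≈-0.101868; u=1/4·(-0.146462)+1·(-4.817418)+3/4·(-0.101868)≈-4.930434; next y=-3/10·(-0.853538)+1/4·(-4.930434)≈-0.976547

0 -1 -2.000 0.000
1 -1 -1.250 -0.500
2 -1 -2.800 -0.163
3 -1 -2.407 -0.651
4 -1 -3.612 -0.406
5 -1 -3.272 -0.781
6 -1 -4.167 -0.584
7 -1 -3.870 -0.867
8 -1 -4.534 -0.707
9 -1 -4.279 -0.921
10 -1 -4.774 -0.793
11 -1 -4.561 -0.955
12 -1 -4.930 -0.854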